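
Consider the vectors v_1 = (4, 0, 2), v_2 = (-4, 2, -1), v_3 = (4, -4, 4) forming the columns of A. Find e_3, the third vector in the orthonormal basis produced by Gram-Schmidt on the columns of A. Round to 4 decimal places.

v_1 = (4, 0, 2); ‖v_1‖ = 4.4721, so e_1 = (0.8944, 0.0000, 0.4472).
e_1·v_2 = 0.8944·(-4) + 0.0000·2 + 0.4472·(-1) = -4.0249.
u_2 = v_2 + 4.0249·e_1 = (-0.4000, 2.0000, 0.8000).
‖u_2‖ = 2.1909, so e_2 = (-0.1826, 0.9129, 0.3651).
e_1·v_3 = 0.8944·4 + 0.0000·(-4) + 0.4472·4 = 5.3666; e_2·v_3 = (-0.1826)·4 + 0.9129·(-4) + 0.3651·4 = -2.9212.
u_3 = v_3 − 5.3666·e_1 + 2.9212·e_2 = (-1.3333, -1.3333, 2.6667).
‖u_3‖ = 3.2660, so e_3 = (-0.4082, -0.4082, 0.8165).

e_3 = (-0.4082, -0.4082, 0.8165)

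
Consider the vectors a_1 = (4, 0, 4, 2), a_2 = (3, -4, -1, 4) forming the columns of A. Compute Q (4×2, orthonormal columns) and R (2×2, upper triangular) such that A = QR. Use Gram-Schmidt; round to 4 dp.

Q = [[0.6667, 0.2069], [0.0000, -0.6772], [0.6667, -0.4703], [0.3333, 0.5267]], R = [[6.0000, 2.6667], [0.0000, 5.9067]]

q_1 = a_1/‖a_1‖ = (4, 0, 4, 2)/6.0000 = (0.6667, 0.0000, 0.6667, 0.3333).
r_{12} = q_1·a_2 = 2.6667.
u_2 = a_2 − 2.6667·q_1 = (1.2222, -4.0000, -2.7778, 3.1111).
‖u_2‖ = 5.9067, so q_2 = (0.2069, -0.6772, -0.4703, 0.5267).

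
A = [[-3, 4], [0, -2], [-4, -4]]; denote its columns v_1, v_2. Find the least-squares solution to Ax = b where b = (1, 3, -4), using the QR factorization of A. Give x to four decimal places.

x = (0.4661, 0.3371)

v_1 = (-3, 0, -4); ‖v_1‖ = 5.0000, so q_1 = (-0.6000, 0.0000, -0.8000).
q_1·v_2 = (-0.6000)·4 + 0.0000·(-2) + (-0.8000)·(-4) = 0.8000.
u_2 = v_2 − 0.8000·q_1 = (4.4800, -2.0000, -3.3600).
‖u_2‖ = 5.9464, so q_2 = (0.7534, -0.3363, -0.5650).
Qᵀb = (2.6000, 2.0046).
Back-substitute: x_2 = 2.0046/5.9464 = 0.3371.
x_1 = (2.6000 − 0.8000·0.3371)/5.0000 = 0.4661.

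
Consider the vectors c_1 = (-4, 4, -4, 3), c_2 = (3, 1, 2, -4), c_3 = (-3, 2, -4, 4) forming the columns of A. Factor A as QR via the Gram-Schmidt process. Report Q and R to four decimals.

c_1 = (-4, 4, -4, 3); ‖c_1‖ = 7.5498, so e_1 = (-0.5298, 0.5298, -0.5298, 0.3974).
e_1·c_2 = (-0.5298)·3 + 0.5298·1 + (-0.5298)·2 + 0.3974·(-4) = -3.7087.
u_2 = c_2 + 3.7087·e_1 = (1.0351, 2.9649, 0.0351, -2.5263).
‖u_2‖ = 4.0306, so e_2 = (0.2568, 0.7356, 0.0087, -0.6268).
e_1·c_3 = (-0.5298)·(-3) + 0.5298·2 + (-0.5298)·(-4) + 0.3974·4 = 6.3578; e_2·c_3 = 0.2568·(-3) + 0.7356·2 + 0.0087·(-4) + (-0.6268)·4 = -1.8412.
u_3 = c_3 − 6.3578·e_1 + 1.8412·e_2 = (0.8413, -0.0140, -0.6156, 0.3197).
‖u_3‖ = 1.0904, so e_3 = (0.7715, -0.0129, -0.5645, 0.2932).

Q = [[-0.5298, 0.2568, 0.7715], [0.5298, 0.7356, -0.0129], [-0.5298, 0.0087, -0.5645], [0.3974, -0.6268, 0.2932]], R = [[7.5498, -3.7087, 6.3578], [0.0000, 4.0306, -1.8412], [0.0000, 0.0000, 1.0904]]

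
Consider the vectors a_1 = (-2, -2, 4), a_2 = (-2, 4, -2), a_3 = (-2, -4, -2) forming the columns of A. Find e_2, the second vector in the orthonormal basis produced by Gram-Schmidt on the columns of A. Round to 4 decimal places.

a_1 = (-2, -2, 4); ‖a_1‖ = 4.8990, so e_1 = (-0.4082, -0.4082, 0.8165).
e_1·a_2 = (-0.4082)·(-2) + (-0.4082)·4 + 0.8165·(-2) = -2.4495.
u_2 = a_2 + 2.4495·e_1 = (-3.0000, 3.0000, 0.0000).
‖u_2‖ = 4.2426, so e_2 = (-0.7071, 0.7071, 0.0000).

e_2 = (-0.7071, 0.7071, 0.0000)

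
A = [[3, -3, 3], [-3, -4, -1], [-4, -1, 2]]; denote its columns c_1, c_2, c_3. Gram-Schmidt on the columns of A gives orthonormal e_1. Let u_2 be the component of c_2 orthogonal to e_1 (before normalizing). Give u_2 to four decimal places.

u_2 = (-3.6176, -3.3824, -0.1765)

c_1 = (3, -3, -4); ‖c_1‖ = 5.8310, so e_1 = (0.5145, -0.5145, -0.6860).
e_1·c_2 = 0.5145·(-3) + (-0.5145)·(-4) + (-0.6860)·(-1) = 1.2005.
u_2 = c_2 − 1.2005·e_1 = (-3.6176, -3.3824, -0.1765).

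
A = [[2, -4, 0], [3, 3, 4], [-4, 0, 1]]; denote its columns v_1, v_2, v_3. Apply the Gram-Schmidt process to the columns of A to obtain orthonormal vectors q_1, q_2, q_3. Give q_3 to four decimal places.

q_1 = v_1/‖v_1‖ = (2, 3, -4)/5.3852 = (0.3714, 0.5571, -0.7428).
r_{12} = q_1·v_2 = 0.1857.
u_2 = v_2 − 0.1857·q_1 = (-4.0690, 2.8966, 0.1379).
‖u_2‖ = 4.9966, so q_2 = (-0.8144, 0.5797, 0.0276).
r_{13} = q_1·v_3 = 1.4856; r_{23} = q_2·v_3 = 2.3464.
u_3 = v_3 − 1.4856·q_1 − 2.3464·q_2 = (1.3591, 1.8122, 2.0387).
‖u_3‖ = 3.0475, so q_3 = (0.4460, 0.5946, 0.6690).

q_3 = (0.4460, 0.5946, 0.6690)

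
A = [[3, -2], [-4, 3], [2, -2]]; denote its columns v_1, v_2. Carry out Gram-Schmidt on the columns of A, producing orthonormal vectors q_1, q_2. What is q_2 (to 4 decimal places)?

q_1 = v_1/‖v_1‖ = (3, -4, 2)/5.3852 = (0.5571, -0.7428, 0.3714).
r_{12} = q_1·v_2 = -4.0853.
u_2 = v_2 + 4.0853·q_1 = (0.2759, -0.0345, -0.4828).
‖u_2‖ = 0.5571, so q_2 = (0.4952, -0.0619, -0.8666).

q_2 = (0.4952, -0.0619, -0.8666)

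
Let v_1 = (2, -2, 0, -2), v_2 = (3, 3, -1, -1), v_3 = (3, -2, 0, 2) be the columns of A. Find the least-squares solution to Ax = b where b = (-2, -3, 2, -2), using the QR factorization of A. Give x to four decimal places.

x = (0.8856, -0.8136, -0.5000)

v_1 = (2, -2, 0, -2); ‖v_1‖ = 3.4641, so e_1 = (0.5774, -0.5774, 0.0000, -0.5774).
e_1·v_2 = 0.5774·3 + (-0.5774)·3 + 0.0000·(-1) + (-0.5774)·(-1) = 0.5774.
u_2 = v_2 − 0.5774·e_1 = (2.6667, 3.3333, -1.0000, -0.6667).
‖u_2‖ = 4.4347, so e_2 = (0.6013, 0.7516, -0.2255, -0.1503).
e_1·v_3 = 0.5774·3 + (-0.5774)·(-2) + 0.0000·0 + (-0.5774)·2 = 1.7321; e_2·v_3 = 0.6013·3 + 0.7516·(-2) + (-0.2255)·0 + (-0.1503)·2 = 0.0000.
u_3 = v_3 − 1.7321·e_1 + 0.0000·e_2 = (2.0000, -1.0000, 0.0000, 3.0000).
‖u_3‖ = 3.7417, so e_3 = (0.5345, -0.2673, 0.0000, 0.8018).
Qᵀb = (1.7321, -3.6079, -1.8708).
Back-substitute: x_3 = -1.8708/3.7417 = -0.5000.
x_2 = (-3.6079 + 0.0000·(-0.5000))/4.4347 = -0.8136.
x_1 = (1.7321 − 0.5774·(-0.8136) − 1.7321·(-0.5000))/3.4641 = 0.8856.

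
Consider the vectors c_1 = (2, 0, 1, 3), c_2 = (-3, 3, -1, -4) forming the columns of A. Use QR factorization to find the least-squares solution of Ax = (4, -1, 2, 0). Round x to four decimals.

x = (0.2093, -0.3721)

c_1 = (2, 0, 1, 3); ‖c_1‖ = 3.7417, so e_1 = (0.5345, 0.0000, 0.2673, 0.8018).
e_1·c_2 = 0.5345·(-3) + 0.0000·3 + 0.2673·(-1) + 0.8018·(-4) = -5.0780.
u_2 = c_2 + 5.0780·e_1 = (-0.2857, 3.0000, 0.3571, 0.0714).
‖u_2‖ = 3.0355, so e_2 = (-0.0941, 0.9883, 0.1177, 0.0235).
Qᵀb = (2.6726, -1.1295).
Back-substitute: x_2 = -1.1295/3.0355 = -0.3721.
x_1 = (2.6726 + 5.0780·(-0.3721))/3.7417 = 0.2093.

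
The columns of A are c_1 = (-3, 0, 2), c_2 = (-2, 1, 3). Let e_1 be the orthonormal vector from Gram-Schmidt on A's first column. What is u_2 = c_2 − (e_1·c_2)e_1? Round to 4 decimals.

e_1 = c_1/‖c_1‖ = (-3, 0, 2)/3.6056 = (-0.8321, 0.0000, 0.5547).
r_{12} = e_1·c_2 = 3.3282.
u_2 = c_2 − 3.3282·e_1 = (0.7692, 1.0000, 1.1538).

u_2 = (0.7692, 1.0000, 1.1538)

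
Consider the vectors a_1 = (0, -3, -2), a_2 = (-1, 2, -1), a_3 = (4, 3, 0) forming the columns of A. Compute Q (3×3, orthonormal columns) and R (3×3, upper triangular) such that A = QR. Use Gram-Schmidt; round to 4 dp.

a_1 = (0, -3, -2); ‖a_1‖ = 3.6056, so q_1 = (0.0000, -0.8321, -0.5547).
q_1·a_2 = 0.0000·(-1) + (-0.8321)·2 + (-0.5547)·(-1) = -1.1094.
u_2 = a_2 + 1.1094·q_1 = (-1.0000, 1.0769, -1.6154).
‖u_2‖ = 2.1839, so q_2 = (-0.4579, 0.4931, -0.7397).
q_1·a_3 = 0.0000·4 + (-0.8321)·3 + (-0.5547)·0 = -2.4962; q_2·a_3 = (-0.4579)·4 + 0.4931·3 + (-0.7397)·0 = -0.3522.
u_3 = a_3 + 2.4962·q_1 + 0.3522·q_2 = (3.8387, 1.0968, -1.6452).
‖u_3‖ = 4.3180, so q_3 = (0.8890, 0.2540, -0.3810).

Q = [[0.0000, -0.4579, 0.8890], [-0.8321, 0.4931, 0.2540], [-0.5547, -0.7397, -0.3810]], R = [[3.6056, -1.1094, -2.4962], [0.0000, 2.1839, -0.3522], [0.0000, 0.0000, 4.3180]]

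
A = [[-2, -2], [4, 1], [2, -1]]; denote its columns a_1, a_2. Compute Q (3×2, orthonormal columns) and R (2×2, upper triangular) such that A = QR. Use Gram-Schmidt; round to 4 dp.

Q = [[-0.4082, -0.7071], [0.8165, 0.0000], [0.4082, -0.7071]], R = [[4.8990, 1.2247], [0.0000, 2.1213]]

a_1 = (-2, 4, 2); ‖a_1‖ = 4.8990, so q_1 = (-0.4082, 0.8165, 0.4082).
q_1·a_2 = (-0.4082)·(-2) + 0.8165·1 + 0.4082·(-1) = 1.2247.
u_2 = a_2 − 1.2247·q_1 = (-1.5000, 0.0000, -1.5000).
‖u_2‖ = 2.1213, so q_2 = (-0.7071, 0.0000, -0.7071).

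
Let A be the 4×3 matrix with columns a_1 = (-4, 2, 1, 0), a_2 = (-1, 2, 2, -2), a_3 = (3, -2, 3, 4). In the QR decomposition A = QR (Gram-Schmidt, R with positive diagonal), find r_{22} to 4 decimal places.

a_1 = (-4, 2, 1, 0); ‖a_1‖ = 4.5826, so q_1 = (-0.8729, 0.4364, 0.2182, 0.0000).
q_1·a_2 = (-0.8729)·(-1) + 0.4364·2 + 0.2182·2 + 0.0000·(-2) = 2.1822.
u_2 = a_2 − 2.1822·q_1 = (0.9048, 1.0476, 1.5238, -2.0000).
r_{22} = ‖u_2‖ = 2.8702.

r_{22} = 2.8702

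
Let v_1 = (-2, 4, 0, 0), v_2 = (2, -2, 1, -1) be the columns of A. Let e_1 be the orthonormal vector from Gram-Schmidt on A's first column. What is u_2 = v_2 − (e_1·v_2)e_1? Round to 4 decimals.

u_2 = (0.8000, 0.4000, 1.0000, -1.0000)

v_1 = (-2, 4, 0, 0); ‖v_1‖ = 4.4721, so e_1 = (-0.4472, 0.8944, 0.0000, 0.0000).
e_1·v_2 = (-0.4472)·2 + 0.8944·(-2) + 0.0000·1 + 0.0000·(-1) = -2.6833.
u_2 = v_2 + 2.6833·e_1 = (0.8000, 0.4000, 1.0000, -1.0000).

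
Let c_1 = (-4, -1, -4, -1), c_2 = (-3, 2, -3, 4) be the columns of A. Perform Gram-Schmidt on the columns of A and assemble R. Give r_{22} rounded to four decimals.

r_{22} = 5.3358

q_1 = c_1/‖c_1‖ = (-4, -1, -4, -1)/5.8310 = (-0.6860, -0.1715, -0.6860, -0.1715).
r_{12} = q_1·c_2 = 3.0870.
u_2 = c_2 − 3.0870·q_1 = (-0.8824, 2.5294, -0.8824, 4.5294).
r_{22} = ‖u_2‖ = 5.3358.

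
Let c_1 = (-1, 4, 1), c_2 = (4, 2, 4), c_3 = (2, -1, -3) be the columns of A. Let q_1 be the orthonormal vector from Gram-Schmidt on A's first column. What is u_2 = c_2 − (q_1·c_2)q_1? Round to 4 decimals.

c_1 = (-1, 4, 1); ‖c_1‖ = 4.2426, so q_1 = (-0.2357, 0.9428, 0.2357).
q_1·c_2 = (-0.2357)·4 + 0.9428·2 + 0.2357·4 = 1.8856.
u_2 = c_2 − 1.8856·q_1 = (4.4444, 0.2222, 3.5556).

u_2 = (4.4444, 0.2222, 3.5556)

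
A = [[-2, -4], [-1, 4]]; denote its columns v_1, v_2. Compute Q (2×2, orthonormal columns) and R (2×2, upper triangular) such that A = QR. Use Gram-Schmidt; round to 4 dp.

v_1 = (-2, -1); ‖v_1‖ = 2.2361, so q_1 = (-0.8944, -0.4472).
q_1·v_2 = (-0.8944)·(-4) + (-0.4472)·4 = 1.7889.
u_2 = v_2 − 1.7889·q_1 = (-2.4000, 4.8000).
‖u_2‖ = 5.3666, so q_2 = (-0.4472, 0.8944).

Q = [[-0.8944, -0.4472], [-0.4472, 0.8944]], R = [[2.2361, 1.7889], [0.0000, 5.3666]]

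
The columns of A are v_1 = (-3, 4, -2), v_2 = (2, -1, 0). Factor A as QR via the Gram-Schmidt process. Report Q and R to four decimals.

Q = [[-0.5571, 0.7751], [0.7428, 0.3045], [-0.3714, -0.5536]], R = [[5.3852, -1.8570], [0.0000, 1.2457]]

v_1 = (-3, 4, -2); ‖v_1‖ = 5.3852, so q_1 = (-0.5571, 0.7428, -0.3714).
q_1·v_2 = (-0.5571)·2 + 0.7428·(-1) + (-0.3714)·0 = -1.8570.
u_2 = v_2 + 1.8570·q_1 = (0.9655, 0.3793, -0.6897).
‖u_2‖ = 1.2457, so q_2 = (0.7751, 0.3045, -0.5536).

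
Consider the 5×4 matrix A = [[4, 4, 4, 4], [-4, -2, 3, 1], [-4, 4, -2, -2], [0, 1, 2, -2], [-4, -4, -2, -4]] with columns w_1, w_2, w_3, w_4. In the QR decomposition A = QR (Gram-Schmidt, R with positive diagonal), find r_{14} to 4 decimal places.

e_1 = w_1/‖w_1‖ = (4, -4, -4, 0, -4)/8.0000 = (0.5000, -0.5000, -0.5000, 0.0000, -0.5000).
r_{14} = e_1·w_4 = 4.5000.

r_{14} = 4.5000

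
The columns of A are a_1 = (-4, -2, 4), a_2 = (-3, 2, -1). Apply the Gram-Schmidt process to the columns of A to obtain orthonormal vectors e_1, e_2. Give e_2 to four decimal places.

e_2 = (-0.6941, 0.6036, -0.3923)

a_1 = (-4, -2, 4); ‖a_1‖ = 6.0000, so e_1 = (-0.6667, -0.3333, 0.6667).
e_1·a_2 = (-0.6667)·(-3) + (-0.3333)·2 + 0.6667·(-1) = 0.6667.
u_2 = a_2 − 0.6667·e_1 = (-2.5556, 2.2222, -1.4444).
‖u_2‖ = 3.6818, so e_2 = (-0.6941, 0.6036, -0.3923).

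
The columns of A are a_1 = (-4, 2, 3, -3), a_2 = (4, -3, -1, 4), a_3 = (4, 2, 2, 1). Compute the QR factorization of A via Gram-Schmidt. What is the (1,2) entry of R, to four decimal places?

a_1 = (-4, 2, 3, -3); ‖a_1‖ = 6.1644, so q_1 = (-0.6489, 0.3244, 0.4867, -0.4867).
r_{12} = q_1·a_2 = -6.0022.

r_{12} = -6.0022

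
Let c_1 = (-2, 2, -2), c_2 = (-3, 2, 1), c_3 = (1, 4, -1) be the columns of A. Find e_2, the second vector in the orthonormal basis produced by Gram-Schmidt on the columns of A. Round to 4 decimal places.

e_2 = (-0.5661, 0.2265, 0.7926)

c_1 = (-2, 2, -2); ‖c_1‖ = 3.4641, so e_1 = (-0.5774, 0.5774, -0.5774).
e_1·c_2 = (-0.5774)·(-3) + 0.5774·2 + (-0.5774)·1 = 2.3094.
u_2 = c_2 − 2.3094·e_1 = (-1.6667, 0.6667, 2.3333).
‖u_2‖ = 2.9439, so e_2 = (-0.5661, 0.2265, 0.7926).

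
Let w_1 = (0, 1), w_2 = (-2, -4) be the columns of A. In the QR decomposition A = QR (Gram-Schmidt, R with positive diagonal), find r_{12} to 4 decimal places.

e_1 = w_1/‖w_1‖ = (0, 1)/1.0000 = (0.0000, 1.0000).
r_{12} = e_1·w_2 = -4.0000.

r_{12} = -4.0000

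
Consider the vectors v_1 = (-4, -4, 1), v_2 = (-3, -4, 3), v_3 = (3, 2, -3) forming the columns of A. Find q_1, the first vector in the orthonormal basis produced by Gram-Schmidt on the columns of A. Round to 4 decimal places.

q_1 = (-0.6963, -0.6963, 0.1741)

v_1 = (-4, -4, 1); ‖v_1‖ = 5.7446, so q_1 = (-0.6963, -0.6963, 0.1741).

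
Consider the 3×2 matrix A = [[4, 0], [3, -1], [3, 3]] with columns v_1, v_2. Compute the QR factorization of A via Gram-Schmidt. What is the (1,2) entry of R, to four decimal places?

r_{12} = 1.0290

v_1 = (4, 3, 3); ‖v_1‖ = 5.8310, so q_1 = (0.6860, 0.5145, 0.5145).
r_{12} = q_1·v_2 = 1.0290.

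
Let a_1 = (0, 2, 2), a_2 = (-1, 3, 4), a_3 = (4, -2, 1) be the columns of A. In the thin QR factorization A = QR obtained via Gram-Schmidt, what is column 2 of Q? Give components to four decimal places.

e_2 = (-0.8165, -0.4082, 0.4082)

a_1 = (0, 2, 2); ‖a_1‖ = 2.8284, so e_1 = (0.0000, 0.7071, 0.7071).
e_1·a_2 = 0.0000·(-1) + 0.7071·3 + 0.7071·4 = 4.9497.
u_2 = a_2 − 4.9497·e_1 = (-1.0000, -0.5000, 0.5000).
‖u_2‖ = 1.2247, so e_2 = (-0.8165, -0.4082, 0.4082).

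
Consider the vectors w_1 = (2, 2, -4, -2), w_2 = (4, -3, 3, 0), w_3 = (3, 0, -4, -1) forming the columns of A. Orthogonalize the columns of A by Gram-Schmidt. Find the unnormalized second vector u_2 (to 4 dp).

u_2 = (4.7143, -2.2857, 1.5714, -0.7143)

e_1 = w_1/‖w_1‖ = (2, 2, -4, -2)/5.2915 = (0.3780, 0.3780, -0.7559, -0.3780).
r_{12} = e_1·w_2 = -1.8898.
u_2 = w_2 + 1.8898·e_1 = (4.7143, -2.2857, 1.5714, -0.7143).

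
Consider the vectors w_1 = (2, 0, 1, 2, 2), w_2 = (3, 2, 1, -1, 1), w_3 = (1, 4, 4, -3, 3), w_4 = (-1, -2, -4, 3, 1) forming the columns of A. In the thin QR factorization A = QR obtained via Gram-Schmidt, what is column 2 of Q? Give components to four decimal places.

q_1 = w_1/‖w_1‖ = (2, 0, 1, 2, 2)/3.6056 = (0.5547, 0.0000, 0.2774, 0.5547, 0.5547).
r_{12} = q_1·w_2 = 1.9415.
u_2 = w_2 − 1.9415·q_1 = (1.9231, 2.0000, 0.4615, -2.0769, -0.0769).
‖u_2‖ = 3.4973, so q_2 = (0.5499, 0.5719, 0.1320, -0.5939, -0.0220).

q_2 = (0.5499, 0.5719, 0.1320, -0.5939, -0.0220)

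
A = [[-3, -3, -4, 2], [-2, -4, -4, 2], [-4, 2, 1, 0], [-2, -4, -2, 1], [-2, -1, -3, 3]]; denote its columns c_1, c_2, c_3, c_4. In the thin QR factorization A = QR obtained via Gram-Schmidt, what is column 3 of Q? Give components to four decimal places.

e_1 = c_1/‖c_1‖ = (-3, -2, -4, -2, -2)/6.0828 = (-0.4932, -0.3288, -0.6576, -0.3288, -0.3288).
r_{12} = e_1·c_2 = 3.1236.
u_2 = c_2 − 3.1236·e_1 = (-1.4595, -2.9730, 4.0541, -2.9730, 0.0270).
‖u_2‖ = 6.0202, so e_2 = (-0.2424, -0.4938, 0.6734, -0.4938, 0.0045).
r_{13} = e_1·c_3 = 4.2744; r_{23} = e_2·c_3 = 4.5926.
u_3 = c_3 − 4.2744·e_1 − 4.5926·e_2 = (-0.7785, -0.3266, 0.7181, 1.6734, -1.6152).
‖u_3‖ = 2.5764, so e_3 = (-0.3022, -0.1268, 0.2787, 0.6495, -0.6269).

e_3 = (-0.3022, -0.1268, 0.2787, 0.6495, -0.6269)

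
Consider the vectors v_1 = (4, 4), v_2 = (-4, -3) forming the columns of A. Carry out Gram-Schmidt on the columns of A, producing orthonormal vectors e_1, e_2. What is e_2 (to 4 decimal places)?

v_1 = (4, 4); ‖v_1‖ = 5.6569, so e_1 = (0.7071, 0.7071).
e_1·v_2 = 0.7071·(-4) + 0.7071·(-3) = -4.9497.
u_2 = v_2 + 4.9497·e_1 = (-0.5000, 0.5000).
‖u_2‖ = 0.7071, so e_2 = (-0.7071, 0.7071).

e_2 = (-0.7071, 0.7071)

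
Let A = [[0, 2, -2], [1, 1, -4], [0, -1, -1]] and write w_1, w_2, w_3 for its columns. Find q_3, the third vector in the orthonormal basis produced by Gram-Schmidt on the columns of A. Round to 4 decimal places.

w_1 = (0, 1, 0); ‖w_1‖ = 1.0000, so q_1 = (0.0000, 1.0000, 0.0000).
q_1·w_2 = 0.0000·2 + 1.0000·1 + 0.0000·(-1) = 1.0000.
u_2 = w_2 − 1.0000·q_1 = (2.0000, 0.0000, -1.0000).
‖u_2‖ = 2.2361, so q_2 = (0.8944, 0.0000, -0.4472).
q_1·w_3 = 0.0000·(-2) + 1.0000·(-4) + 0.0000·(-1) = -4.0000; q_2·w_3 = 0.8944·(-2) + 0.0000·(-4) + (-0.4472)·(-1) = -1.3416.
u_3 = w_3 + 4.0000·q_1 + 1.3416·q_2 = (-0.8000, 0.0000, -1.6000).
‖u_3‖ = 1.7889, so q_3 = (-0.4472, 0.0000, -0.8944).

q_3 = (-0.4472, 0.0000, -0.8944)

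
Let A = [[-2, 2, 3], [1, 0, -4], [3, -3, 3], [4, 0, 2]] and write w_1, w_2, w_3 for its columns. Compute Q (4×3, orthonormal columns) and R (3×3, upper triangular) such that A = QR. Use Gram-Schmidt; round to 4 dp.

q_1 = w_1/‖w_1‖ = (-2, 1, 3, 4)/5.4772 = (-0.3651, 0.1826, 0.5477, 0.7303).
r_{12} = q_1·w_2 = -2.3735.
u_2 = w_2 + 2.3735·q_1 = (1.1333, 0.4333, -1.7000, 1.7333).
‖u_2‖ = 2.7142, so q_2 = (0.4176, 0.1597, -0.6263, 0.6386).
r_{13} = q_1·w_3 = 1.2780; r_{23} = q_2·w_3 = 0.0123.
u_3 = w_3 − 1.2780·q_1 − 0.0123·q_2 = (3.4615, -4.2353, 2.3077, 1.0588).
‖u_3‖ = 6.0305, so q_3 = (0.5740, -0.7023, 0.3827, 0.1756).

Q = [[-0.3651, 0.4176, 0.5740], [0.1826, 0.1597, -0.7023], [0.5477, -0.6263, 0.3827], [0.7303, 0.6386, 0.1756]], R = [[5.4772, -2.3735, 1.2780], [0.0000, 2.7142, 0.0123], [0.0000, 0.0000, 6.0305]]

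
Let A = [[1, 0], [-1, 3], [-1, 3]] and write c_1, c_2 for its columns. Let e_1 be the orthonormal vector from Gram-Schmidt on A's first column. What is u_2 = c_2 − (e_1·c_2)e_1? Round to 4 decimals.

c_1 = (1, -1, -1); ‖c_1‖ = 1.7321, so e_1 = (0.5774, -0.5774, -0.5774).
e_1·c_2 = 0.5774·0 + (-0.5774)·3 + (-0.5774)·3 = -3.4641.
u_2 = c_2 + 3.4641·e_1 = (2.0000, 1.0000, 1.0000).

u_2 = (2.0000, 1.0000, 1.0000)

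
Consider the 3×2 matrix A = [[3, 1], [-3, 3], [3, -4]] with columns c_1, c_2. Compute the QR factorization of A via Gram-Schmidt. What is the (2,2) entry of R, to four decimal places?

r_{22} = 3.7417

c_1 = (3, -3, 3); ‖c_1‖ = 5.1962, so e_1 = (0.5774, -0.5774, 0.5774).
e_1·c_2 = 0.5774·1 + (-0.5774)·3 + 0.5774·(-4) = -3.4641.
u_2 = c_2 + 3.4641·e_1 = (3.0000, 1.0000, -2.0000).
r_{22} = ‖u_2‖ = 3.7417.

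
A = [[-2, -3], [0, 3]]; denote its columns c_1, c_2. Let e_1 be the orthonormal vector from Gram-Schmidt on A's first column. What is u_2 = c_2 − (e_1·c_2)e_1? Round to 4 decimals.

c_1 = (-2, 0); ‖c_1‖ = 2.0000, so e_1 = (-1.0000, 0.0000).
e_1·c_2 = (-1.0000)·(-3) + 0.0000·3 = 3.0000.
u_2 = c_2 − 3.0000·e_1 = (0.0000, 3.0000).

u_2 = (0.0000, 3.0000)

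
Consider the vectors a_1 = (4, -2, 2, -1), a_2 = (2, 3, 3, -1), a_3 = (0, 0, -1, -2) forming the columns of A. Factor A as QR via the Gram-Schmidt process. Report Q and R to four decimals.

e_1 = a_1/‖a_1‖ = (4, -2, 2, -1)/5.0000 = (0.8000, -0.4000, 0.4000, -0.2000).
r_{12} = e_1·a_2 = 1.8000.
u_2 = a_2 − 1.8000·e_1 = (0.5600, 3.7200, 2.2800, -0.6400).
‖u_2‖ = 4.4452, so e_2 = (0.1260, 0.8369, 0.5129, -0.1440).
r_{13} = e_1·a_3 = 0.0000; r_{23} = e_2·a_3 = -0.2250.
u_3 = a_3 + 0.0000·e_1 + 0.2250·e_2 = (0.0283, 0.1883, -0.8846, -2.0324).
‖u_3‖ = 2.2247, so e_3 = (0.0127, 0.0846, -0.3976, -0.9135).

Q = [[0.8000, 0.1260, 0.0127], [-0.4000, 0.8369, 0.0846], [0.4000, 0.5129, -0.3976], [-0.2000, -0.1440, -0.9135]], R = [[5.0000, 1.8000, 0.0000], [0.0000, 4.4452, -0.2250], [0.0000, 0.0000, 2.2247]]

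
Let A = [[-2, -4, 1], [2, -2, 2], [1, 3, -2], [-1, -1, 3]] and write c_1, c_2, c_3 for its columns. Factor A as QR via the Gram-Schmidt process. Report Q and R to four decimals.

Q = [[-0.6325, -0.4940, -0.3819], [0.6325, -0.7410, 0.1313], [0.3162, 0.4529, -0.1193], [-0.3162, -0.0412, 0.9070]], R = [[3.1623, 2.5298, -0.9487], [0.0000, 4.8580, -3.0054], [0.0000, 0.0000, 2.8404]]

c_1 = (-2, 2, 1, -1); ‖c_1‖ = 3.1623, so e_1 = (-0.6325, 0.6325, 0.3162, -0.3162).
e_1·c_2 = (-0.6325)·(-4) + 0.6325·(-2) + 0.3162·3 + (-0.3162)·(-1) = 2.5298.
u_2 = c_2 − 2.5298·e_1 = (-2.4000, -3.6000, 2.2000, -0.2000).
‖u_2‖ = 4.8580, so e_2 = (-0.4940, -0.7410, 0.4529, -0.0412).
e_1·c_3 = (-0.6325)·1 + 0.6325·2 + 0.3162·(-2) + (-0.3162)·3 = -0.9487; e_2·c_3 = (-0.4940)·1 + (-0.7410)·2 + 0.4529·(-2) + (-0.0412)·3 = -3.0054.
u_3 = c_3 + 0.9487·e_1 + 3.0054·e_2 = (-1.0847, 0.3729, -0.3390, 2.5763).
‖u_3‖ = 2.8404, so e_3 = (-0.3819, 0.1313, -0.1193, 0.9070).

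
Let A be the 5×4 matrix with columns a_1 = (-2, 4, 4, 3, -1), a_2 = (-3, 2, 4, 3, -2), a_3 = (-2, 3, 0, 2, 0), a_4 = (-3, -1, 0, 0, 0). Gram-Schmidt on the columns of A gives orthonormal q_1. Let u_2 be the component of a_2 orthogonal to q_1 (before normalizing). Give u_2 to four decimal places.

u_2 = (-1.2174, -1.5652, 0.4348, 0.3261, -1.1087)

q_1 = a_1/‖a_1‖ = (-2, 4, 4, 3, -1)/6.7823 = (-0.2949, 0.5898, 0.5898, 0.4423, -0.1474).
r_{12} = q_1·a_2 = 6.0451.
u_2 = a_2 − 6.0451·q_1 = (-1.2174, -1.5652, 0.4348, 0.3261, -1.1087).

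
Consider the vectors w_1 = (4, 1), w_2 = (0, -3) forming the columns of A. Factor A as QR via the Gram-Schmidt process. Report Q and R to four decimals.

Q = [[0.9701, 0.2425], [0.2425, -0.9701]], R = [[4.1231, -0.7276], [0.0000, 2.9104]]

w_1 = (4, 1); ‖w_1‖ = 4.1231, so q_1 = (0.9701, 0.2425).
q_1·w_2 = 0.9701·0 + 0.2425·(-3) = -0.7276.
u_2 = w_2 + 0.7276·q_1 = (0.7059, -2.8235).
‖u_2‖ = 2.9104, so q_2 = (0.2425, -0.9701).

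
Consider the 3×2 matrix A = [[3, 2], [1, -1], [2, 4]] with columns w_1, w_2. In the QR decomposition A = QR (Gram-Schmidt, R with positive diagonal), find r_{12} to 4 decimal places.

w_1 = (3, 1, 2); ‖w_1‖ = 3.7417, so q_1 = (0.8018, 0.2673, 0.5345).
r_{12} = q_1·w_2 = 3.4744.

r_{12} = 3.4744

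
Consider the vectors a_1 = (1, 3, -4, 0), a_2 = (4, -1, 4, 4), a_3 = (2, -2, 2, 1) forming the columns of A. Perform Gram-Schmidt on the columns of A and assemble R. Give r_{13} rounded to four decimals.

r_{13} = -2.3534

a_1 = (1, 3, -4, 0); ‖a_1‖ = 5.0990, so e_1 = (0.1961, 0.5883, -0.7845, 0.0000).
r_{13} = e_1·a_3 = -2.3534.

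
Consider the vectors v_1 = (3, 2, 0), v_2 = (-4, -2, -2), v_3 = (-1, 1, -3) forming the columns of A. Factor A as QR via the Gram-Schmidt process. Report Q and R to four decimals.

v_1 = (3, 2, 0); ‖v_1‖ = 3.6056, so e_1 = (0.8321, 0.5547, 0.0000).
e_1·v_2 = 0.8321·(-4) + 0.5547·(-2) + 0.0000·(-2) = -4.4376.
u_2 = v_2 + 4.4376·e_1 = (-0.3077, 0.4615, -2.0000).
‖u_2‖ = 2.0755, so e_2 = (-0.1482, 0.2224, -0.9636).
e_1·v_3 = 0.8321·(-1) + 0.5547·1 + 0.0000·(-3) = -0.2774; e_2·v_3 = (-0.1482)·(-1) + 0.2224·1 + (-0.9636)·(-3) = 3.2615.
u_3 = v_3 + 0.2774·e_1 − 3.2615·e_2 = (-0.2857, 0.4286, 0.1429).
‖u_3‖ = 0.5345, so e_3 = (-0.5345, 0.8018, 0.2673).

Q = [[0.8321, -0.1482, -0.5345], [0.5547, 0.2224, 0.8018], [0.0000, -0.9636, 0.2673]], R = [[3.6056, -4.4376, -0.2774], [0.0000, 2.0755, 3.2615], [0.0000, 0.0000, 0.5345]]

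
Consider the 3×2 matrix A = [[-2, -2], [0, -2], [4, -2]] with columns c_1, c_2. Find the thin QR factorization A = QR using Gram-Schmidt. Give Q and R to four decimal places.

c_1 = (-2, 0, 4); ‖c_1‖ = 4.4721, so q_1 = (-0.4472, 0.0000, 0.8944).
q_1·c_2 = (-0.4472)·(-2) + 0.0000·(-2) + 0.8944·(-2) = -0.8944.
u_2 = c_2 + 0.8944·q_1 = (-2.4000, -2.0000, -1.2000).
‖u_2‖ = 3.3466, so q_2 = (-0.7171, -0.5976, -0.3586).

Q = [[-0.4472, -0.7171], [0.0000, -0.5976], [0.8944, -0.3586]], R = [[4.4721, -0.8944], [0.0000, 3.3466]]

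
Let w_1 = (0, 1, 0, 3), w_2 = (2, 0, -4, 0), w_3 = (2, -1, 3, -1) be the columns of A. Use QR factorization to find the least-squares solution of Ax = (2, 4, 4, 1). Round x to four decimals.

x = (1.0529, -0.2471, 0.8824)

w_1 = (0, 1, 0, 3); ‖w_1‖ = 3.1623, so q_1 = (0.0000, 0.3162, 0.0000, 0.9487).
q_1·w_2 = 0.0000·2 + 0.3162·0 + 0.0000·(-4) + 0.9487·0 = 0.0000.
u_2 = w_2 + 0.0000·q_1 = (2.0000, 0.0000, -4.0000, 0.0000).
‖u_2‖ = 4.4721, so q_2 = (0.4472, 0.0000, -0.8944, 0.0000).
q_1·w_3 = 0.0000·2 + 0.3162·(-1) + 0.0000·3 + 0.9487·(-1) = -1.2649; q_2·w_3 = 0.4472·2 + 0.0000·(-1) + (-0.8944)·3 + 0.0000·(-1) = -1.7889.
u_3 = w_3 + 1.2649·q_1 + 1.7889·q_2 = (2.8000, -0.6000, 1.4000, 0.2000).
‖u_3‖ = 3.1937, so q_3 = (0.8767, -0.1879, 0.4384, 0.0626).
Qᵀb = (2.2136, -2.6833, 2.8180).
Back-substitute: x_3 = 2.8180/3.1937 = 0.8824.
x_2 = (-2.6833 + 1.7889·0.8824)/4.4721 = -0.2471.
x_1 = (2.2136 + 0.0000·(-0.2471) + 1.2649·0.8824)/3.1623 = 1.0529.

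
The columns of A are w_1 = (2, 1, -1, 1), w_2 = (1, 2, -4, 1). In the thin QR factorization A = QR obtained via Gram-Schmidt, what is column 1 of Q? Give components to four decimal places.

q_1 = (0.7559, 0.3780, -0.3780, 0.3780)

w_1 = (2, 1, -1, 1); ‖w_1‖ = 2.6458, so q_1 = (0.7559, 0.3780, -0.3780, 0.3780).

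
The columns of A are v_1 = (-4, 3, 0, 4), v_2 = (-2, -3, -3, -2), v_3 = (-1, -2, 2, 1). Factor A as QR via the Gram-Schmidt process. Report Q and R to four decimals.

Q = [[-0.6247, -0.5872, -0.2392], [0.4685, -0.4777, -0.6687], [0.0000, -0.6121, 0.6532], [0.6247, -0.2289, 0.2624]], R = [[6.4031, -1.4056, 0.3123], [0.0000, 4.9015, 0.0896], [0.0000, 0.0000, 3.1455]]

v_1 = (-4, 3, 0, 4); ‖v_1‖ = 6.4031, so e_1 = (-0.6247, 0.4685, 0.0000, 0.6247).
e_1·v_2 = (-0.6247)·(-2) + 0.4685·(-3) + 0.0000·(-3) + 0.6247·(-2) = -1.4056.
u_2 = v_2 + 1.4056·e_1 = (-2.8780, -2.3415, -3.0000, -1.1220).
‖u_2‖ = 4.9015, so e_2 = (-0.5872, -0.4777, -0.6121, -0.2289).
e_1·v_3 = (-0.6247)·(-1) + 0.4685·(-2) + 0.0000·2 + 0.6247·1 = 0.3123; e_2·v_3 = (-0.5872)·(-1) + (-0.4777)·(-2) + (-0.6121)·2 + (-0.2289)·1 = 0.0896.
u_3 = v_3 − 0.3123·e_1 − 0.0896·e_2 = (-0.7523, -2.1036, 2.0548, 0.8254).
‖u_3‖ = 3.1455, so e_3 = (-0.2392, -0.6687, 0.6532, 0.2624).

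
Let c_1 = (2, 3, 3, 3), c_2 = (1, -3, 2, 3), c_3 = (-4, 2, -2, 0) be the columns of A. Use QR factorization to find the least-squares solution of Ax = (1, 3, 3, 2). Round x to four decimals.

e_1 = c_1/‖c_1‖ = (2, 3, 3, 3)/5.5678 = (0.3592, 0.5388, 0.5388, 0.5388).
r_{12} = e_1·c_2 = 1.4368.
u_2 = c_2 − 1.4368·e_1 = (0.4839, -3.7742, 1.2258, 2.2258).
‖u_2‖ = 4.5755, so e_2 = (0.1058, -0.8249, 0.2679, 0.4865).
r_{13} = e_1·c_3 = -1.4368; r_{23} = e_2·c_3 = -2.6085.
u_3 = c_3 + 1.4368·e_1 + 2.6085·e_2 = (-3.2080, 0.6225, -0.5270, 2.0431).
‖u_3‖ = 3.8899, so e_3 = (-0.8247, 0.1600, -0.1355, 0.5252).
Qᵀb = (4.6697, -0.5922, 0.2995).
Back-substitute: x_3 = 0.2995/3.8899 = 0.0770.
x_2 = (-0.5922 + 2.6085·0.0770)/4.5755 = -0.0855.
x_1 = (4.6697 − 1.4368·(-0.0855) + 1.4368·0.0770)/5.5678 = 0.8807.

x = (0.8807, -0.0855, 0.0770)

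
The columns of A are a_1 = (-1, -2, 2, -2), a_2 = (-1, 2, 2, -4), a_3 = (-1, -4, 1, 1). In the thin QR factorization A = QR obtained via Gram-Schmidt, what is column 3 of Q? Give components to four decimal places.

q_1 = a_1/‖a_1‖ = (-1, -2, 2, -2)/3.6056 = (-0.2774, -0.5547, 0.5547, -0.5547).
r_{12} = q_1·a_2 = 2.4962.
u_2 = a_2 − 2.4962·q_1 = (-0.3077, 3.3846, 0.6154, -2.6154).
‖u_2‖ = 4.3323, so q_2 = (-0.0710, 0.7812, 0.1420, -0.6037).
r_{13} = q_1·a_3 = 2.4962; r_{23} = q_2·a_3 = -3.5156.
u_3 = a_3 − 2.4962·q_1 + 3.5156·q_2 = (-0.5574, 0.1311, 0.1148, 0.2623).
‖u_3‖ = 0.6402, so q_3 = (-0.8707, 0.2049, 0.1793, 0.4097).

q_3 = (-0.8707, 0.2049, 0.1793, 0.4097)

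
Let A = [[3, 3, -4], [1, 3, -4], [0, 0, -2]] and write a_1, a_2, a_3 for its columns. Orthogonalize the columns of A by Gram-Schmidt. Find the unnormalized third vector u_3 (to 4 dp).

u_3 = (0.0000, 0.0000, -2.0000)

a_1 = (3, 1, 0); ‖a_1‖ = 3.1623, so e_1 = (0.9487, 0.3162, 0.0000).
e_1·a_2 = 0.9487·3 + 0.3162·3 + 0.0000·0 = 3.7947.
u_2 = a_2 − 3.7947·e_1 = (-0.6000, 1.8000, 0.0000).
‖u_2‖ = 1.8974, so e_2 = (-0.3162, 0.9487, 0.0000).
e_1·a_3 = 0.9487·(-4) + 0.3162·(-4) + 0.0000·(-2) = -5.0596; e_2·a_3 = (-0.3162)·(-4) + 0.9487·(-4) + 0.0000·(-2) = -2.5298.
u_3 = a_3 + 5.0596·e_1 + 2.5298·e_2 = (0.0000, 0.0000, -2.0000).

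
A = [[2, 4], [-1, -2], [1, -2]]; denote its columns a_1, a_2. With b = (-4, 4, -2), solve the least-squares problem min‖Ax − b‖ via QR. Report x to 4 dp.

q_1 = a_1/‖a_1‖ = (2, -1, 1)/2.4495 = (0.8165, -0.4082, 0.4082).
r_{12} = q_1·a_2 = 3.2660.
u_2 = a_2 − 3.2660·q_1 = (1.3333, -0.6667, -3.3333).
‖u_2‖ = 3.6515, so q_2 = (0.3651, -0.1826, -0.9129).
Qᵀb = (-5.7155, -0.3651).
Back-substitute: x_2 = -0.3651/3.6515 = -0.1000.
x_1 = (-5.7155 − 3.2660·(-0.1000))/2.4495 = -2.2000.

x = (-2.2000, -0.1000)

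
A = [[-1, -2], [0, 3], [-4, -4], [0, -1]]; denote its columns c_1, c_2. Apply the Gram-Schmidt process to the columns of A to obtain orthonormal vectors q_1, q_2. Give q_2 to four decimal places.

q_1 = c_1/‖c_1‖ = (-1, 0, -4, 0)/4.1231 = (-0.2425, 0.0000, -0.9701, 0.0000).
r_{12} = q_1·c_2 = 4.3656.
u_2 = c_2 − 4.3656·q_1 = (-0.9412, 3.0000, 0.2353, -1.0000).
‖u_2‖ = 3.3077, so q_2 = (-0.2845, 0.9070, 0.0711, -0.3023).

q_2 = (-0.2845, 0.9070, 0.0711, -0.3023)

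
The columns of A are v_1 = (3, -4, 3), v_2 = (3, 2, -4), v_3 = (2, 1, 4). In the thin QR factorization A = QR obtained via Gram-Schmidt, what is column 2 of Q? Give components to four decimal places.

e_2 = (0.7872, 0.1399, -0.6006)

e_1 = v_1/‖v_1‖ = (3, -4, 3)/5.8310 = (0.5145, -0.6860, 0.5145).
r_{12} = e_1·v_2 = -1.8865.
u_2 = v_2 + 1.8865·e_1 = (3.9706, 0.7059, -3.0294).
‖u_2‖ = 5.0439, so e_2 = (0.7872, 0.1399, -0.6006).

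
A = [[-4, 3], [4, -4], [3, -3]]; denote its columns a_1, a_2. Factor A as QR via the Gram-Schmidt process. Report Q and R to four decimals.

q_1 = a_1/‖a_1‖ = (-4, 4, 3)/6.4031 = (-0.6247, 0.6247, 0.4685).
r_{12} = q_1·a_2 = -5.7784.
u_2 = a_2 + 5.7784·q_1 = (-0.6098, -0.3902, -0.2927).
‖u_2‖ = 0.7809, so q_2 = (-0.7809, -0.4998, -0.3748).

Q = [[-0.6247, -0.7809], [0.6247, -0.4998], [0.4685, -0.3748]], R = [[6.4031, -5.7784], [0.0000, 0.7809]]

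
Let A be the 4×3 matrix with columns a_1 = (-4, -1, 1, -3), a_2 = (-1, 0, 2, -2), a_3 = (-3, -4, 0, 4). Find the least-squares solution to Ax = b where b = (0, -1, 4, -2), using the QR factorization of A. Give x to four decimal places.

x = (-0.7159, 2.4377, 0.2696)

a_1 = (-4, -1, 1, -3); ‖a_1‖ = 5.1962, so e_1 = (-0.7698, -0.1925, 0.1925, -0.5774).
e_1·a_2 = (-0.7698)·(-1) + (-0.1925)·0 + 0.1925·2 + (-0.5774)·(-2) = 2.3094.
u_2 = a_2 − 2.3094·e_1 = (0.7778, 0.4444, 1.5556, -0.6667).
‖u_2‖ = 1.9149, so e_2 = (0.4062, 0.2321, 0.8124, -0.3482).
e_1·a_3 = (-0.7698)·(-3) + (-0.1925)·(-4) + 0.1925·0 + (-0.5774)·4 = 0.7698; e_2·a_3 = 0.4062·(-3) + 0.2321·(-4) + 0.8124·0 + (-0.3482)·4 = -3.5396.
u_3 = a_3 − 0.7698·e_1 + 3.5396·e_2 = (-0.9697, -3.0303, 2.7273, 3.2121).
‖u_3‖ = 5.2800, so e_3 = (-0.1837, -0.5739, 0.5165, 0.6084).
Qᵀb = (2.1170, 3.7137, 1.4233).
Back-substitute: x_3 = 1.4233/5.2800 = 0.2696.
x_2 = (3.7137 + 3.5396·0.2696)/1.9149 = 2.4377.
x_1 = (2.1170 − 2.3094·2.4377 − 0.7698·0.2696)/5.1962 = -0.7159.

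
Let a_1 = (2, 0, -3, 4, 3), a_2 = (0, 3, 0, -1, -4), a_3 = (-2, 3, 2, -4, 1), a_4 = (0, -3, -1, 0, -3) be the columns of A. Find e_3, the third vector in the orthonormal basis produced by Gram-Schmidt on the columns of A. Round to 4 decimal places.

a_1 = (2, 0, -3, 4, 3); ‖a_1‖ = 6.1644, so e_1 = (0.3244, 0.0000, -0.4867, 0.6489, 0.4867).
e_1·a_2 = 0.3244·0 + 0.0000·3 + (-0.4867)·0 + 0.6489·(-1) + 0.4867·(-4) = -2.5955.
u_2 = a_2 + 2.5955·e_1 = (0.8421, 3.0000, -1.2632, 0.6842, -2.7368).
‖u_2‖ = 4.3890, so e_2 = (0.1919, 0.6835, -0.2878, 0.1559, -0.6236).
e_1·a_3 = 0.3244·(-2) + 0.0000·3 + (-0.4867)·2 + 0.6489·(-4) + 0.4867·1 = -3.7311; e_2·a_3 = 0.1919·(-2) + 0.6835·3 + (-0.2878)·2 + 0.1559·(-4) + (-0.6236)·1 = -0.1559.
u_3 = a_3 + 3.7311·e_1 + 0.1559·e_2 = (-0.7596, 3.1066, 0.1393, -1.5546, 2.7186).
‖u_3‖ = 4.4782, so e_3 = (-0.1696, 0.6937, 0.0311, -0.3472, 0.6071).

e_3 = (-0.1696, 0.6937, 0.0311, -0.3472, 0.6071)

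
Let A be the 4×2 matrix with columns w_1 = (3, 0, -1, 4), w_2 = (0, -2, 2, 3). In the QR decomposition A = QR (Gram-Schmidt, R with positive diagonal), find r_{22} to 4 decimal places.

r_{22} = 3.6268

e_1 = w_1/‖w_1‖ = (3, 0, -1, 4)/5.0990 = (0.5883, 0.0000, -0.1961, 0.7845).
r_{12} = e_1·w_2 = 1.9612.
u_2 = w_2 − 1.9612·e_1 = (-1.1538, -2.0000, 2.3846, 1.4615).
r_{22} = ‖u_2‖ = 3.6268.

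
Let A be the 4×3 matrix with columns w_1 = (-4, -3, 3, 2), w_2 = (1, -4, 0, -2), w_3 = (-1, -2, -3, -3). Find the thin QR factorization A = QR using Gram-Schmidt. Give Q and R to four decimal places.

e_1 = w_1/‖w_1‖ = (-4, -3, 3, 2)/6.1644 = (-0.6489, -0.4867, 0.4867, 0.3244).
r_{12} = e_1·w_2 = 0.6489.
u_2 = w_2 − 0.6489·e_1 = (1.4211, -3.6842, -0.3158, -2.2105).
‖u_2‖ = 4.5364, so e_2 = (0.3133, -0.8121, -0.0696, -0.4873).
r_{13} = e_1·w_3 = -0.8111; r_{23} = e_2·w_3 = 2.9817.
u_3 = w_3 + 0.8111·e_1 − 2.9817·e_2 = (-2.4604, 0.0269, -2.3977, -1.2839).
‖u_3‖ = 3.6676, so e_3 = (-0.6708, 0.0073, -0.6537, -0.3501).

Q = [[-0.6489, 0.3133, -0.6708], [-0.4867, -0.8121, 0.0073], [0.4867, -0.0696, -0.6537], [0.3244, -0.4873, -0.3501]], R = [[6.1644, 0.6489, -0.8111], [0.0000, 4.5364, 2.9817], [0.0000, 0.0000, 3.6676]]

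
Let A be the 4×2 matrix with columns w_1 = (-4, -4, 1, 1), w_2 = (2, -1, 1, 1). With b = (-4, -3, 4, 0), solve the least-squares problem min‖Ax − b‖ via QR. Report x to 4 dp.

q_1 = w_1/‖w_1‖ = (-4, -4, 1, 1)/5.8310 = (-0.6860, -0.6860, 0.1715, 0.1715).
r_{12} = q_1·w_2 = -0.3430.
u_2 = w_2 + 0.3430·q_1 = (1.7647, -1.2353, 1.0588, 1.0588).
‖u_2‖ = 2.6234, so q_2 = (0.6727, -0.4709, 0.4036, 0.4036).
Qᵀb = (5.4880, 0.3363).
Back-substitute: x_2 = 0.3363/2.6234 = 0.1282.
x_1 = (5.4880 + 0.3430·0.1282)/5.8310 = 0.9487.

x = (0.9487, 0.1282)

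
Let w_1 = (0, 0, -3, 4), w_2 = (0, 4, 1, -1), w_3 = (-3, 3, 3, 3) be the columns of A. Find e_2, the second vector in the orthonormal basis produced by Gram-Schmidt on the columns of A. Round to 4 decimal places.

e_2 = (0.0000, 0.9988, 0.0400, 0.0300)

e_1 = w_1/‖w_1‖ = (0, 0, -3, 4)/5.0000 = (0.0000, 0.0000, -0.6000, 0.8000).
r_{12} = e_1·w_2 = -1.4000.
u_2 = w_2 + 1.4000·e_1 = (0.0000, 4.0000, 0.1600, 0.1200).
‖u_2‖ = 4.0050, so e_2 = (0.0000, 0.9988, 0.0400, 0.0300).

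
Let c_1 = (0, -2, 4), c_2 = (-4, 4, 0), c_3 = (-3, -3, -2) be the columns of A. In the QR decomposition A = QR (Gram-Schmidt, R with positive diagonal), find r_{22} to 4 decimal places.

c_1 = (0, -2, 4); ‖c_1‖ = 4.4721, so e_1 = (0.0000, -0.4472, 0.8944).
e_1·c_2 = 0.0000·(-4) + (-0.4472)·4 + 0.8944·0 = -1.7889.
u_2 = c_2 + 1.7889·e_1 = (-4.0000, 3.2000, 1.6000).
r_{22} = ‖u_2‖ = 5.3666.

r_{22} = 5.3666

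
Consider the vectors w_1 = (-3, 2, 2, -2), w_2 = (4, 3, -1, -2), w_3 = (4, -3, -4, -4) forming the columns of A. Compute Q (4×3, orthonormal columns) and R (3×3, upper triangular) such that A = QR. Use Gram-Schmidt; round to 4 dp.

Q = [[-0.6547, 0.6341, -0.0689], [0.4364, 0.6253, -0.5350], [0.4364, -0.1145, -0.3391], [-0.4364, -0.4403, -0.7707]], R = [[4.5826, -0.8729, -3.9279], [0.0000, 5.4072, 2.8797], [0.0000, 0.0000, 5.7688]]

q_1 = w_1/‖w_1‖ = (-3, 2, 2, -2)/4.5826 = (-0.6547, 0.4364, 0.4364, -0.4364).
r_{12} = q_1·w_2 = -0.8729.
u_2 = w_2 + 0.8729·q_1 = (3.4286, 3.3810, -0.6190, -2.3810).
‖u_2‖ = 5.4072, so q_2 = (0.6341, 0.6253, -0.1145, -0.4403).
r_{13} = q_1·w_3 = -3.9279; r_{23} = q_2·w_3 = 2.8797.
u_3 = w_3 + 3.9279·q_1 − 2.8797·q_2 = (-0.3974, -3.0863, -1.9560, -4.4463).
‖u_3‖ = 5.7688, so q_3 = (-0.0689, -0.5350, -0.3391, -0.7707).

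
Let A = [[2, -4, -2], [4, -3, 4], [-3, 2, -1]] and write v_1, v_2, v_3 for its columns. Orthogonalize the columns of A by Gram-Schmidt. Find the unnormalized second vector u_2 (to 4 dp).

u_2 = (-2.2069, 0.5862, -0.6897)

q_1 = v_1/‖v_1‖ = (2, 4, -3)/5.3852 = (0.3714, 0.7428, -0.5571).
r_{12} = q_1·v_2 = -4.8281.
u_2 = v_2 + 4.8281·q_1 = (-2.2069, 0.5862, -0.6897).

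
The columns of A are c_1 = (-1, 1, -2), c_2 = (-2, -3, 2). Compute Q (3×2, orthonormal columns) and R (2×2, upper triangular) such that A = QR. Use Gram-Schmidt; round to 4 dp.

e_1 = c_1/‖c_1‖ = (-1, 1, -2)/2.4495 = (-0.4082, 0.4082, -0.8165).
r_{12} = e_1·c_2 = -2.0412.
u_2 = c_2 + 2.0412·e_1 = (-2.8333, -2.1667, 0.3333).
‖u_2‖ = 3.5824, so e_2 = (-0.7909, -0.6048, 0.0930).

Q = [[-0.4082, -0.7909], [0.4082, -0.6048], [-0.8165, 0.0930]], R = [[2.4495, -2.0412], [0.0000, 3.5824]]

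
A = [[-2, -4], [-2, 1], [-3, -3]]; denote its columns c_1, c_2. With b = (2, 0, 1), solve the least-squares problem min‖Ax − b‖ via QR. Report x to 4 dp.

x = (-0.0783, -0.3779)

c_1 = (-2, -2, -3); ‖c_1‖ = 4.1231, so e_1 = (-0.4851, -0.4851, -0.7276).
e_1·c_2 = (-0.4851)·(-4) + (-0.4851)·1 + (-0.7276)·(-3) = 3.6380.
u_2 = c_2 − 3.6380·e_1 = (-2.2353, 2.7647, -0.3529).
‖u_2‖ = 3.5728, so e_2 = (-0.6256, 0.7738, -0.0988).
Qᵀb = (-1.6977, -1.3501).
Back-substitute: x_2 = -1.3501/3.5728 = -0.3779.
x_1 = (-1.6977 − 3.6380·(-0.3779))/4.1231 = -0.0783.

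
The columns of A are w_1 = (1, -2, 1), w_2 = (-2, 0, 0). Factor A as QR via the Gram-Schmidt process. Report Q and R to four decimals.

Q = [[0.4082, -0.9129], [-0.8165, -0.3651], [0.4082, 0.1826]], R = [[2.4495, -0.8165], [0.0000, 1.8257]]

w_1 = (1, -2, 1); ‖w_1‖ = 2.4495, so e_1 = (0.4082, -0.8165, 0.4082).
e_1·w_2 = 0.4082·(-2) + (-0.8165)·0 + 0.4082·0 = -0.8165.
u_2 = w_2 + 0.8165·e_1 = (-1.6667, -0.6667, 0.3333).
‖u_2‖ = 1.8257, so e_2 = (-0.9129, -0.3651, 0.1826).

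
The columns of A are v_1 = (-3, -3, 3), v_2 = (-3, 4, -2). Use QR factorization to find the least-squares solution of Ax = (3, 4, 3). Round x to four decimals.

x = (-0.4829, -0.1154)

v_1 = (-3, -3, 3); ‖v_1‖ = 5.1962, so e_1 = (-0.5774, -0.5774, 0.5774).
e_1·v_2 = (-0.5774)·(-3) + (-0.5774)·4 + 0.5774·(-2) = -1.7321.
u_2 = v_2 + 1.7321·e_1 = (-4.0000, 3.0000, -1.0000).
‖u_2‖ = 5.0990, so e_2 = (-0.7845, 0.5883, -0.1961).
Qᵀb = (-2.3094, -0.5883).
Back-substitute: x_2 = -0.5883/5.0990 = -0.1154.
x_1 = (-2.3094 + 1.7321·(-0.1154))/5.1962 = -0.4829.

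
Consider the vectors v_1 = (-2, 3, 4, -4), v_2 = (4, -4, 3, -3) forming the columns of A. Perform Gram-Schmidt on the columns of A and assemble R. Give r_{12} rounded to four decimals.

v_1 = (-2, 3, 4, -4); ‖v_1‖ = 6.7082, so q_1 = (-0.2981, 0.4472, 0.5963, -0.5963).
r_{12} = q_1·v_2 = 0.5963.

r_{12} = 0.5963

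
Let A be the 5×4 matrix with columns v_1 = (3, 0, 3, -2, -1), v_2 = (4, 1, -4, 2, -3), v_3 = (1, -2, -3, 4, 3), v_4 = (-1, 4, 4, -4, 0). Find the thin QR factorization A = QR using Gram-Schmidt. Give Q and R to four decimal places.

Q = [[0.6255, 0.6093, 0.4395, 0.1675], [0.0000, 0.1475, -0.4710, 0.8476], [0.6255, -0.5708, 0.0519, 0.0064], [-0.4170, 0.2822, 0.4179, 0.0092], [-0.2085, -0.4489, 0.6385, 0.5034]], R = [[4.7958, -0.2085, -3.5447, 3.5447], [0.0000, 6.7791, 1.8086, -3.4313], [0.0000, 0.0000, 4.8129, -3.7875], [0.0000, 0.0000, 0.0000, 3.2118]]

v_1 = (3, 0, 3, -2, -1); ‖v_1‖ = 4.7958, so q_1 = (0.6255, 0.0000, 0.6255, -0.4170, -0.2085).
q_1·v_2 = 0.6255·4 + 0.0000·1 + 0.6255·(-4) + (-0.4170)·2 + (-0.2085)·(-3) = -0.2085.
u_2 = v_2 + 0.2085·q_1 = (4.1304, 1.0000, -3.8696, 1.9130, -3.0435).
‖u_2‖ = 6.7791, so q_2 = (0.6093, 0.1475, -0.5708, 0.2822, -0.4489).
q_1·v_3 = 0.6255·1 + 0.0000·(-2) + 0.6255·(-3) + (-0.4170)·4 + (-0.2085)·3 = -3.5447; q_2·v_3 = 0.6093·1 + 0.1475·(-2) + (-0.5708)·(-3) + 0.2822·4 + (-0.4489)·3 = 1.8086.
u_3 = v_3 + 3.5447·q_1 − 1.8086·q_2 = (2.1154, -2.2668, 0.2498, 2.0114, 3.0728).
‖u_3‖ = 4.8129, so q_3 = (0.4395, -0.4710, 0.0519, 0.4179, 0.6385).
q_1·v_4 = 0.6255·(-1) + 0.0000·4 + 0.6255·4 + (-0.4170)·(-4) + (-0.2085)·0 = 3.5447; q_2·v_4 = 0.6093·(-1) + 0.1475·4 + (-0.5708)·4 + 0.2822·(-4) + (-0.4489)·0 = -3.4313; q_3·v_4 = 0.4395·(-1) + (-0.4710)·4 + 0.0519·4 + 0.4179·(-4) + 0.6385·0 = -3.7875.
u_4 = v_4 − 3.5447·q_1 + 3.4313·q_2 + 3.7875·q_3 = (0.5380, 2.7223, 0.0206, 0.0294, 1.6169).
‖u_4‖ = 3.2118, so q_4 = (0.1675, 0.8476, 0.0064, 0.0092, 0.5034).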